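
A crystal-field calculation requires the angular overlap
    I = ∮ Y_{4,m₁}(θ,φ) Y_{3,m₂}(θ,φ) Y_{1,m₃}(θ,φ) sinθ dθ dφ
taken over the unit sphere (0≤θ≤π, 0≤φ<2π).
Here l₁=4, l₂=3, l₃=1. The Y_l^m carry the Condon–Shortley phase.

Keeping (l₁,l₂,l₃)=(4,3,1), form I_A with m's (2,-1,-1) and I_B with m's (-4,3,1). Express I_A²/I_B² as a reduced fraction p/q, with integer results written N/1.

15/28

Shared (l₁,l₂,l₃)=(4,3,1): N and (l;000)² cancel in I_A²/I_B².
A: Δ = 6!·2!·0!/9! = 1/252; Racah Σ t=2..2: t=2:+1/96 = 1/96; ⇒ 3j(4 3 1; 2 -1 -1)² = 5/84, sgn +1
B: Δ = 6!·2!·0!/9! = 1/252; Racah Σ t=6..6: t=6:+1/1440 = 1/1440; ⇒ 3j(4 3 1; -4 3 1)² = 1/9, sgn +1
I_A²/I_B² = (5/84)/(1/9) = 15/28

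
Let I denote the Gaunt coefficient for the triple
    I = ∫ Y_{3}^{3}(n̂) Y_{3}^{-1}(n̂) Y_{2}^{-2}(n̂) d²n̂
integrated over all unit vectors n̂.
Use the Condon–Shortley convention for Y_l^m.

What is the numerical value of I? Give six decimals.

0.132981

m-sum 0 ✓  L=8 even ✓  0≤2≤6 ✓
Π(2lᵢ+1) = 7×7×5 = 245
triangle coeff Δ(3,3,2) = 1/3780
Σ_t [1,3]: t=1:−1/24 t=2:+1/4 t=3:−1/24 = 1/6
(3j)²=4/105 [(3 3 2; 0 0 0)], sign=+1
Σ_t [0,0]: t=0:+1/96 = 1/96
(3j)²=1/42 [(3 3 2; 3 -1 -2)], sign=+1
⇒ 4πI² = 2/9
I = (+1)√(2/9/(4π)) = 0.13298076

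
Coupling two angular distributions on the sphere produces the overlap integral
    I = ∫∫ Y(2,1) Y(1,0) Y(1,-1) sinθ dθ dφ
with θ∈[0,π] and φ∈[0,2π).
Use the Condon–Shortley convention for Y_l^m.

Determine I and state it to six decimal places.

Rules hold: Σm=0, L=4 even, 1≤1≤3.
N = 5·3·3 = 45
Δ = 2!·2!·0!/5! = 1/30
Racah Σ t=1..1: t=1:−1/1 = -1/1
⇒ 3j(2 1 1; 0 0 0)² = 2/15, sgn +1
Racah Σ t=1..1: t=1:−1/2 = -1/2
⇒ 3j(2 1 1; 1 0 -1)² = 1/10, sgn -1
4πI² = N·(3j₀)²·(3jₘ)² = 3/5
I = -1·√(0.6/4π) = -0.21850969

-0.218510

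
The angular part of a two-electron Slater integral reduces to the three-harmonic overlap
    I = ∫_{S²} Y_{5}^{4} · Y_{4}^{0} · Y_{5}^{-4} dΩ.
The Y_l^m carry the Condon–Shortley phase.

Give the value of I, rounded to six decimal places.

Rules hold: Σm=0, L=14 even, 1≤5≤9.
N = 11·9·11 = 1089
Δ = 4!·6!·4!/15! = 1/3153150
Racah Σ t=0..4: t=0:+1/69120 t=1:−1/1728 t=2:+1/576 t=3:−1/1728 t=4:+1/69120 = 7/11520
⇒ 3j(5 4 5; 0 0 0)² = 2/143, sgn -1
Racah Σ t=0..1: t=0:+1/69120 t=1:−1/25920 = -1/41472
⇒ 3j(5 4 5; 4 0 -4)² = 2/143, sgn +1
4πI² = N·(3j₀)²·(3jₘ)² = 36/169
I = -1·√(0.213018/4π) = -0.13019760

-0.130198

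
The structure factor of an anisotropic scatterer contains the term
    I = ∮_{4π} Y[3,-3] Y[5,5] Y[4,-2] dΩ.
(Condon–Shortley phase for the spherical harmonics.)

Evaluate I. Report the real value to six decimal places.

Rules hold: Σm=0, L=12 even, 2≤4≤8.
N = 7·11·9 = 693
Δ = 4!·2!·6!/13! = 1/180180
Racah Σ t=1..3: t=1:−1/576 t=2:+1/144 t=3:−1/576 = 1/288
⇒ 3j(3 5 4; 0 0 0)² = 20/1001, sgn +1
Racah Σ t=4..4: t=4:+1/34560 = 1/34560
⇒ 3j(3 5 4; -3 5 -2)² = 5/286, sgn +1
4πI² = N·(3j₀)²·(3jₘ)² = 450/1859
I = +1·√(0.242066/4π) = 0.13879110

0.138791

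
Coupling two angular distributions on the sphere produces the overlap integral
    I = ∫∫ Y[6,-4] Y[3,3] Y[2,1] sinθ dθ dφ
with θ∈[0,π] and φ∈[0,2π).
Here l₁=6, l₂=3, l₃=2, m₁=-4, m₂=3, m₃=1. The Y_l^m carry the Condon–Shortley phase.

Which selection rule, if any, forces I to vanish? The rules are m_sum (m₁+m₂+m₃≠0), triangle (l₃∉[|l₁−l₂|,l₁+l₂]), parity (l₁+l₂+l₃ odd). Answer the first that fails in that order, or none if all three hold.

Σmᵢ = 0  ✓
l₃∈[|l₁−l₂|,l₁+l₂]=[3,9], have l₃=2  ✗
Σlᵢ = 11 ⇒ odd

triangle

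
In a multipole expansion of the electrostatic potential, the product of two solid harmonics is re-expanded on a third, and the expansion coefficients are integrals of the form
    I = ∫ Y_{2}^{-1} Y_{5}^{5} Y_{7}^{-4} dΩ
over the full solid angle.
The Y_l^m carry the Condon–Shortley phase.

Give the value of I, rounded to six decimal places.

m-sum 0 ✓  L=14 even ✓  3≤7≤7 ✓
Π(2lᵢ+1) = 5×11×15 = 825
triangle coeff Δ(2,5,7) = 1/15015
Σ_t [0,0]: t=0:+1/57600 = 1/57600
(3j)²=21/715 [(2 5 7; 0 0 0)], sign=-1
Σ_t [0,0]: t=0:+1/21772800 = 1/21772800
(3j)²=1/1365 [(2 5 7; -1 5 -4)], sign=-1
⇒ 4πI² = 3/169
I = (+1)√(3/169/(4π)) = 0.03758481

0.037585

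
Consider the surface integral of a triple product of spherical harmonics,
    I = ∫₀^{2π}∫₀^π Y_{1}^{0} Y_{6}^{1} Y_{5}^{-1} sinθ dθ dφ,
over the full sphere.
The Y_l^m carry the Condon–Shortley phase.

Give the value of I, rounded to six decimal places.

-0.241725

Checks pass: Σm=0; 12 even; l₃=5∈[5,7].
(2·1+1)(2·6+1)(2·5+1) = 429
Δ: 2! 0! 10! / 13! → 1/858
sum: t=1:−1/14400 = -1/14400
3j²(1 6 5; 0 0 0) = Δ·Π!·Σ² = 6/143  (sign +1)
sum: t=1:−1/17280 = -1/17280
3j²(1 6 5; 0 1 -1) = Δ·Π!·Σ² = 35/858  (sign -1)
combine: 4πI² = 429·6/143·35/858 = 105/143
take √, sign -1: I = -0.24172507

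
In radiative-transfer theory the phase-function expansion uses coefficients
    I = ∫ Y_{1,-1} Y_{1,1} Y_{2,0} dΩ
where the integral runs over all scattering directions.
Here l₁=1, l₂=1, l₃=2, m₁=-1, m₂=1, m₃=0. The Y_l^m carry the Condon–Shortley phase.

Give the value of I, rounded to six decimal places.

Checks pass: Σm=0; 4 even; l₃=2∈[0,2].
(2·1+1)(2·1+1)(2·2+1) = 45
Δ: 0! 2! 2! / 5! → 1/30
sum: t=0:+1/1 = 1/1
3j²(1 1 2; 0 0 0) = Δ·Π!·Σ² = 2/15  (sign +1)
sum: t=0:+1/4 = 1/4
3j²(1 1 2; -1 1 0) = Δ·Π!·Σ² = 1/30  (sign +1)
combine: 4πI² = 45·2/15·1/30 = 1/5
take √, sign +1: I = 0.12615663

0.126157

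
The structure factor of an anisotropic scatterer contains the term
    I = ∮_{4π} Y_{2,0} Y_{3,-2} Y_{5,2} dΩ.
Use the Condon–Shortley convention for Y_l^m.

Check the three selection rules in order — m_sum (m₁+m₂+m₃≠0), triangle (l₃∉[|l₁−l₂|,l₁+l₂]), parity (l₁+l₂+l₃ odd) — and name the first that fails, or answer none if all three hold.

azimuthal sum: 0 − 2 + 2 = 0  ✓
1 ≤ 5 ≤ 5 (triangle on l)  ✓
L = 2 + 3 + 5 = 10 (even)  ✓

none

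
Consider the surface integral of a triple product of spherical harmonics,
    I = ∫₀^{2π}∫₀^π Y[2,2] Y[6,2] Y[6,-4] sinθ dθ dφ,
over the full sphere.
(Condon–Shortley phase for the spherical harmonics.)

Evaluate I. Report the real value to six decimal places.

-0.153870

Rules hold: Σm=0, L=14 even, 4≤6≤8.
N = 5·13·13 = 845
Δ = 2!·2!·10!/15! = 1/90090
Racah Σ t=0..2: t=0:+1/69120 t=1:−1/14400 t=2:+1/69120 = -7/172800
⇒ 3j(2 6 6; 0 0 0)² = 14/715, sgn -1
Racah Σ t=0..0: t=0:+1/322560 = 1/322560
⇒ 3j(2 6 6; 2 2 -4)² = 18/1001, sgn +1
4πI² = N·(3j₀)²·(3jₘ)² = 36/121
I = -1·√(0.297521/4π) = -0.15386989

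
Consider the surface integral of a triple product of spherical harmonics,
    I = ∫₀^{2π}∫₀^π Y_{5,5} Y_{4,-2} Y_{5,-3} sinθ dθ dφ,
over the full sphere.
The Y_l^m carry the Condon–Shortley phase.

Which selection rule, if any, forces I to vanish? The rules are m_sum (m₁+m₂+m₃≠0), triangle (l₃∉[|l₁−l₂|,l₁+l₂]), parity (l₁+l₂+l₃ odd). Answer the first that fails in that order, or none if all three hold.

m₁+m₂+m₃ = 5 − 2 − 3 = 0  ✓
triangle: |5−4|=1 ≤ l₃=5 ≤ 5+4=9  ✓
parity: l₁+l₂+l₃ = 14 is even  ✓

none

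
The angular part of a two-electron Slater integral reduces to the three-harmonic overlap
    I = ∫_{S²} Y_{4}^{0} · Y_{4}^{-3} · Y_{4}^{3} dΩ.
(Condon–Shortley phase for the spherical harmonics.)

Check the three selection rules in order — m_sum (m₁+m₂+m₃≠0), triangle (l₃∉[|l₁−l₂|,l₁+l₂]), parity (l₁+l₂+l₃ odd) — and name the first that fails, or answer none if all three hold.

Σmᵢ = 0  ✓
l₃∈[|l₁−l₂|,l₁+l₂]=[0,8], have l₃=4  ✓
Σlᵢ = 12 ⇒ even  ✓

none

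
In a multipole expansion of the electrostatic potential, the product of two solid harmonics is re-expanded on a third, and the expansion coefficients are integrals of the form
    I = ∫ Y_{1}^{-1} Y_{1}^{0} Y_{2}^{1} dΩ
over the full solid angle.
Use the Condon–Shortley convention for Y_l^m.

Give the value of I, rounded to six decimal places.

-0.218510

Checks pass: Σm=0; 4 even; l₃=2∈[0,2].
(2·1+1)(2·1+1)(2·2+1) = 45
Δ: 0! 2! 2! / 5! → 1/30
sum: t=0:+1/1 = 1/1
3j²(1 1 2; 0 0 0) = Δ·Π!·Σ² = 2/15  (sign +1)
sum: t=0:+1/2 = 1/2
3j²(1 1 2; -1 0 1) = Δ·Π!·Σ² = 1/10  (sign -1)
combine: 4πI² = 45·2/15·1/10 = 3/5
take √, sign -1: I = -0.21850969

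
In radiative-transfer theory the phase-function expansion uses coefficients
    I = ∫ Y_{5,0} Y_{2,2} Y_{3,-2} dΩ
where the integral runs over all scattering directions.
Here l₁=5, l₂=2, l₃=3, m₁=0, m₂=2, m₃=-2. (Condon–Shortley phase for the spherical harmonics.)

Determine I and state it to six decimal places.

0.053579

Checks pass: Σm=0; 10 even; l₃=3∈[3,7].
(2·5+1)(2·2+1)(2·3+1) = 385
Δ: 4! 6! 0! / 11! → 1/2310
sum: t=2:+1/144 = 1/144
3j²(5 2 3; 0 0 0) = Δ·Π!·Σ² = 10/231  (sign -1)
sum: t=4:+1/2880 = 1/2880
3j²(5 2 3; 0 2 -2) = Δ·Π!·Σ² = 1/462  (sign -1)
combine: 4πI² = 385·10/231·1/462 = 25/693
take √, sign +1: I = 0.05357948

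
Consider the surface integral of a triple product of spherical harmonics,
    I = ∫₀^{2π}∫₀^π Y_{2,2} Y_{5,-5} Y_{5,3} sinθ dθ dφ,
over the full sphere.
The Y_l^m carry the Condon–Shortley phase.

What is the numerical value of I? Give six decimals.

0.088588

Checks pass: Σm=0; 12 even; l₃=5∈[3,7].
(2·2+1)(2·5+1)(2·5+1) = 605
Δ: 2! 2! 8! / 13! → 1/38610
sum: t=0:+1/2880 t=1:−1/576 t=2:+1/2880 = -1/960
3j²(2 5 5; 0 0 0) = Δ·Π!·Σ² = 10/429  (sign +1)
sum: t=0:+1/161280 = 1/161280
3j²(2 5 5; 2 -5 3) = Δ·Π!·Σ² = 1/143  (sign +1)
combine: 4πI² = 605·10/429·1/143 = 50/507
take √, sign +1: I = 0.08858824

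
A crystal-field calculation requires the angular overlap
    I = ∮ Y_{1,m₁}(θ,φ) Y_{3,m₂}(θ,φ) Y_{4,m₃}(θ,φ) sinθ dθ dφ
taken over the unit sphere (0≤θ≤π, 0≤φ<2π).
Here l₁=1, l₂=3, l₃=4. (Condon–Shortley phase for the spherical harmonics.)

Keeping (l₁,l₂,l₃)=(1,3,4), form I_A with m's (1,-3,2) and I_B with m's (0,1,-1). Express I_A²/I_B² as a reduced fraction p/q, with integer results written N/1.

Shared (l₁,l₂,l₃)=(1,3,4): N and (l;000)² cancel in I_A²/I_B².
A: Δ = 0!·2!·6!/9! = 1/252; Racah Σ t=0..0: t=0:+1/1440 = 1/1440; ⇒ 3j(1 3 4; 1 -3 2)² = 1/252, sgn +1
B: Δ = 0!·2!·6!/9! = 1/252; Racah Σ t=0..0: t=0:+1/48 = 1/48; ⇒ 3j(1 3 4; 0 1 -1)² = 5/84, sgn -1
I_A²/I_B² = (1/252)/(5/84) = 1/15

1/15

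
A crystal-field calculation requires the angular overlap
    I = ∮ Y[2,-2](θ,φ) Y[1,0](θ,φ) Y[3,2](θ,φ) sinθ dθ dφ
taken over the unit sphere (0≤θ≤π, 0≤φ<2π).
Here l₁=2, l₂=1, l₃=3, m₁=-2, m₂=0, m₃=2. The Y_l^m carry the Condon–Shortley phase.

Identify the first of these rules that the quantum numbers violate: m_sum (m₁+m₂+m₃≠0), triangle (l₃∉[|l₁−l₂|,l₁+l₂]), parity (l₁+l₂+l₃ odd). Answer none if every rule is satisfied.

Σmᵢ = 0  ✓
l₃∈[|l₁−l₂|,l₁+l₂]=[1,3], have l₃=3  ✓
Σlᵢ = 6 ⇒ even  ✓

none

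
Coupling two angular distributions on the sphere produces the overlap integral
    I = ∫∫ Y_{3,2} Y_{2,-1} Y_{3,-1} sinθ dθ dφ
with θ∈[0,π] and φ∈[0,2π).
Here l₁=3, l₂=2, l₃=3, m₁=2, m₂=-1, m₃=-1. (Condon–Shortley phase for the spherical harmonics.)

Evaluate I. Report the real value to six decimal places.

0.162868

Checks pass: Σm=0; 8 even; l₃=3∈[1,5].
(2·3+1)(2·2+1)(2·3+1) = 245
Δ: 2! 4! 2! / 9! → 1/3780
sum: t=0:+1/24 t=1:−1/4 t=2:+1/24 = -1/6
3j²(3 2 3; 0 0 0) = Δ·Π!·Σ² = 4/105  (sign +1)
sum: t=0:+1/12 t=1:−1/48 = 1/16
3j²(3 2 3; 2 -1 -1) = Δ·Π!·Σ² = 1/28  (sign +1)
combine: 4πI² = 245·4/105·1/28 = 1/3
take √, sign +1: I = 0.16286750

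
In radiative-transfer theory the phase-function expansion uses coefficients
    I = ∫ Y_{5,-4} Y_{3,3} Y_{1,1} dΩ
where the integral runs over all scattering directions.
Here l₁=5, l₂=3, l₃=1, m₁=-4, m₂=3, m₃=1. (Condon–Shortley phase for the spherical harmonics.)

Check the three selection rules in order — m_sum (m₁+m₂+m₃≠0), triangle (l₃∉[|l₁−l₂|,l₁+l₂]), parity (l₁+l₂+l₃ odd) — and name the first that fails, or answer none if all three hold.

azimuthal sum: -4 + 3 + 1 = 0  ✓
2 ≤ 1 ≤ 8 (triangle on l)  ✗
L = 5 + 3 + 1 = 9 (odd)

triangle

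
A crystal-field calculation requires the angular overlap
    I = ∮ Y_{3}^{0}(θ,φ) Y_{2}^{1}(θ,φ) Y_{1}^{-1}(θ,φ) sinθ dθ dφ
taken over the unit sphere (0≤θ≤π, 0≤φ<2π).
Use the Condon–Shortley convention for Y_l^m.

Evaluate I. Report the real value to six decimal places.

0.143048

m-sum 0 ✓  L=6 even ✓  1≤1≤5 ✓
Π(2lᵢ+1) = 7×5×3 = 105
triangle coeff Δ(3,2,1) = 1/105
Σ_t [2,2]: t=2:+1/4 = 1/4
(3j)²=3/35 [(3 2 1; 0 0 0)], sign=-1
Σ_t [3,3]: t=3:−1/12 = -1/12
(3j)²=1/35 [(3 2 1; 0 1 -1)], sign=-1
⇒ 4πI² = 9/35
I = (+1)√(9/35/(4π)) = 0.14304817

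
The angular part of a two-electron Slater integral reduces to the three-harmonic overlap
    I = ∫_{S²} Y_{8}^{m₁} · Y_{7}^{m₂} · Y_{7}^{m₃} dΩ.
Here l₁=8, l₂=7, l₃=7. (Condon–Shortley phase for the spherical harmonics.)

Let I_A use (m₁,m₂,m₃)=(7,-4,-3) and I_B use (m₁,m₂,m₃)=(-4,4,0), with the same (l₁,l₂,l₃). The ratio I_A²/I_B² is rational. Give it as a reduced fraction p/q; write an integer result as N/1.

Same 8,7,7: normalisation and zero-m 3j drop out of the ratio.
A: Δ: 8! 8! 6! / 23! → 1/22086194130; sum: t=0:+1/7315660800 t=1:−1/9754214400 = 1/29262643200; 3j²(8 7 7; 7 -4 -3) = Δ·Π!·Σ² = 75/52003  (sign +1)
B: Δ: 8! 8! 6! / 23! → 1/22086194130; sum: t=5:−1/2612736000 t=6:+1/248832000 t=7:−1/174182400 t=8:+1/836075520 = -19/20901888000; 3j²(8 7 7; -4 4 0) = Δ·Π!·Σ² = 133/50830  (sign +1)
I_A²/I_B² = (75/52003)/(133/50830) = 9750/17689

9750/17689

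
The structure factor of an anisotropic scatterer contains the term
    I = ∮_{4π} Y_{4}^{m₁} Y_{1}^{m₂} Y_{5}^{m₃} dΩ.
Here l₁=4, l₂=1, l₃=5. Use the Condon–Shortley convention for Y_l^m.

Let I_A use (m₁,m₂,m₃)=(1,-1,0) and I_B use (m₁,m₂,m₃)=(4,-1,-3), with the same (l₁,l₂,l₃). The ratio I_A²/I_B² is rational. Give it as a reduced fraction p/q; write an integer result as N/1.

l's match ⇒ only the (l;m) 3-j factors differ between A and B.
A: triangle coeff Δ(4,1,5) = 1/495; Σ_t [0,0]: t=0:+1/1440 = 1/1440; (3j)²=2/99 [(4 1 5; 1 -1 0)], sign=-1
B: triangle coeff Δ(4,1,5) = 1/495; Σ_t [0,0]: t=0:+1/80640 = 1/80640; (3j)²=1/495 [(4 1 5; 4 -1 -3)], sign=+1
I_A²/I_B² = (2/99)/(1/495) = 10/1

10/1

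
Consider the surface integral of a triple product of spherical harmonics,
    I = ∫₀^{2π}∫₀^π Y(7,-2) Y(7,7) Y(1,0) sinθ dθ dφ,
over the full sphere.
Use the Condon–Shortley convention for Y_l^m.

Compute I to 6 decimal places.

0.000000

Σmᵢ = 5 ≠ 0, so the φ-integral vanishes; I = 0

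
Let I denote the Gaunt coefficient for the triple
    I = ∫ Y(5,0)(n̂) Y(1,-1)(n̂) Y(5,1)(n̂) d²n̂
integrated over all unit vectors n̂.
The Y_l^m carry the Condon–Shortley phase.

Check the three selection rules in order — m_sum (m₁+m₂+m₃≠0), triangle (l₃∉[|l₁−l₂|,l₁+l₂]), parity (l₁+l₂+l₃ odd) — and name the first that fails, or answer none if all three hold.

parity

Σmᵢ = 0  ✓
l₃∈[|l₁−l₂|,l₁+l₂]=[4,6], have l₃=5  ✓
Σlᵢ = 11 ⇒ odd  ✗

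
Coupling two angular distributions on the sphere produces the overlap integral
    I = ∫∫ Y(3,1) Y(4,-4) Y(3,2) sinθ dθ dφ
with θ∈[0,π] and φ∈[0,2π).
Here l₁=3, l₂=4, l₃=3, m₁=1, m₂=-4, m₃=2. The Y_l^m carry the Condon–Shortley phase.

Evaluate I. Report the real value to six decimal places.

1 − 4 + 2 = -1 ≠ 0: azimuthal integral kills it; I = 0

0.000000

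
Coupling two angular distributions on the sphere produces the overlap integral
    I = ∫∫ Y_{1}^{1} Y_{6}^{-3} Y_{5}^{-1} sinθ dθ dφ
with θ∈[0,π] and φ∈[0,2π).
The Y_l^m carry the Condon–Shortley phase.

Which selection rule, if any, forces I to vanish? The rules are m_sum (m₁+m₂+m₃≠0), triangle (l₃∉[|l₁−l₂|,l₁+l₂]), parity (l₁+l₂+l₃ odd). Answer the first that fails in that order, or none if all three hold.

m₁+m₂+m₃ = 1 − 3 − 1 = -3  ✗
triangle: |1−6|=5 ≤ l₃=5 ≤ 1+6=7
parity: l₁+l₂+l₃ = 12 is even

m_sum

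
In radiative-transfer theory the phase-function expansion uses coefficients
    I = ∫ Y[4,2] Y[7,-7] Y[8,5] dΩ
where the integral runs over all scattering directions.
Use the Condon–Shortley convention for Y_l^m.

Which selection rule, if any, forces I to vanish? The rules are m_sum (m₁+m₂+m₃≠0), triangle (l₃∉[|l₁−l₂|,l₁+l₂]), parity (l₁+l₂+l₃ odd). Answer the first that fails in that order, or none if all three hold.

parity

Σmᵢ = 0  ✓
l₃∈[|l₁−l₂|,l₁+l₂]=[3,11], have l₃=8  ✓
Σlᵢ = 19 ⇒ odd  ✗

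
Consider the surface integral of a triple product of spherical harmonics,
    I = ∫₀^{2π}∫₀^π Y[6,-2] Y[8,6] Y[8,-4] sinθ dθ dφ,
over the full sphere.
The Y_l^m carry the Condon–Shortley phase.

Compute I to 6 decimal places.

0.081653

Checks pass: Σm=0; 22 even; l₃=8∈[2,14].
(2·6+1)(2·8+1)(2·8+1) = 3757
Δ: 6! 6! 10! / 23! → 1/13742520792
sum: t=0:+1/41803776000 t=1:−1/435456000 t=2:+1/39813120 t=3:−1/18662400 t=4:+1/39813120 t=5:−1/435456000 t=6:+1/41803776000 = -11/1393459200
3j²(6 8 8; 0 0 0) = Δ·Π!·Σ² = 600/96577  (sign -1)
sum: t=4:+1/8360755200 t=5:−1/1567641600 t=6:+1/2786918400 = -1/6270566400
3j²(6 8 8; -2 6 -4) = Δ·Π!·Σ² = 80/22287  (sign -1)
combine: 4πI² = 3757·600/96577·80/22287 = 16000/190969
take √, sign +1: I = 0.08165328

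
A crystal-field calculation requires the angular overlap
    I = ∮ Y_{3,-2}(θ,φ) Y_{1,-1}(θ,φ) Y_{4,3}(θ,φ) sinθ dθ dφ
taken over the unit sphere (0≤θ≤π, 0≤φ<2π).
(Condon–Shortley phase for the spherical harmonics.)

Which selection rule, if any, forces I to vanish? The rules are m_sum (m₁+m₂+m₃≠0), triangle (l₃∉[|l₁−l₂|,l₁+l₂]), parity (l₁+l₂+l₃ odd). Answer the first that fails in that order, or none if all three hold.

m₁+m₂+m₃ = -2 − 1 + 3 = 0  ✓
triangle: |3−1|=2 ≤ l₃=4 ≤ 3+1=4  ✓
parity: l₁+l₂+l₃ = 8 is even  ✓

none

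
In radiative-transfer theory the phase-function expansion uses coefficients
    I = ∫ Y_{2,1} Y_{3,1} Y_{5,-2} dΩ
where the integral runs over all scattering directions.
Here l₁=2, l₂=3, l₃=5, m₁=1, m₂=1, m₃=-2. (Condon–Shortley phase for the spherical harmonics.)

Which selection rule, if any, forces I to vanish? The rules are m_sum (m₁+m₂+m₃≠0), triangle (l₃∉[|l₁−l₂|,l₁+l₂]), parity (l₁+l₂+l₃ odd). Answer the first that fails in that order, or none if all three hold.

none

Σmᵢ = 0  ✓
l₃∈[|l₁−l₂|,l₁+l₂]=[1,5], have l₃=5  ✓
Σlᵢ = 10 ⇒ even  ✓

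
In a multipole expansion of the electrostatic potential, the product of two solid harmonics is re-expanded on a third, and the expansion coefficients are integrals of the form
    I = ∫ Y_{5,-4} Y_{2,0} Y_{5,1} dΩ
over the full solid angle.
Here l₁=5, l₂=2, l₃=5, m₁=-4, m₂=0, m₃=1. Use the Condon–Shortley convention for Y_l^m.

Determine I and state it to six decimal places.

0.000000

m-sum = -4 + 0 + 1 = -3 ≠ 0 ⇒ I = 0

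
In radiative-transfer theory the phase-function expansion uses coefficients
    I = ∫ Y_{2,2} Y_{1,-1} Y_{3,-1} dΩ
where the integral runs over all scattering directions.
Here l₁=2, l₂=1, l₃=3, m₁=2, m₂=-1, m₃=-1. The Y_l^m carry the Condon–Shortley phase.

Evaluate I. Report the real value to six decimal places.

Rules hold: Σm=0, L=6 even, 1≤3≤3.
N = 5·3·7 = 105
Δ = 0!·4!·2!/7! = 1/105
Racah Σ t=0..0: t=0:+1/4 = 1/4
⇒ 3j(2 1 3; 0 0 0)² = 3/35, sgn -1
Racah Σ t=0..0: t=0:+1/48 = 1/48
⇒ 3j(2 1 3; 2 -1 -1)² = 1/105, sgn +1
4πI² = N·(3j₀)²·(3jₘ)² = 3/35
I = -1·√(0.0857143/4π) = -0.08258890

-0.082589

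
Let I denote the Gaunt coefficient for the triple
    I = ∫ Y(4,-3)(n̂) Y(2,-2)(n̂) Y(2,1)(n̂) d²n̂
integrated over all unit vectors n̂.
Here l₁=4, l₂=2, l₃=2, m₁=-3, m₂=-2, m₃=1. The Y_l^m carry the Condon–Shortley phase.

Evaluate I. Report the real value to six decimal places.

0.000000

-3 − 2 + 1 = -4 ≠ 0: azimuthal integral kills it; I = 0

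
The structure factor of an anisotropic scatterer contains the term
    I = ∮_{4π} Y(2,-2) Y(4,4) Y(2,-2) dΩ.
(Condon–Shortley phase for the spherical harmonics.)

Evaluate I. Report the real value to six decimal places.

0.337168

Rules hold: Σm=0, L=8 even, 2≤2≤6.
N = 5·9·5 = 225
Δ = 4!·0!·4!/9! = 1/630
Racah Σ t=2..2: t=2:+1/16 = 1/16
⇒ 3j(2 4 2; 0 0 0)² = 2/35, sgn +1
Racah Σ t=4..4: t=4:+1/576 = 1/576
⇒ 3j(2 4 2; -2 4 -2)² = 1/9, sgn +1
4πI² = N·(3j₀)²·(3jₘ)² = 10/7
I = +1·√(1.42857/4π) = 0.33716777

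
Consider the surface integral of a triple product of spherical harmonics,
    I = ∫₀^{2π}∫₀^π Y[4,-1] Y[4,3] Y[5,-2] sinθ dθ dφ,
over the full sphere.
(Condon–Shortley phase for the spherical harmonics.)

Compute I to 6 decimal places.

L=13 odd ⇒ parity kills the (l;000) factor ⇒ I = 0

0.000000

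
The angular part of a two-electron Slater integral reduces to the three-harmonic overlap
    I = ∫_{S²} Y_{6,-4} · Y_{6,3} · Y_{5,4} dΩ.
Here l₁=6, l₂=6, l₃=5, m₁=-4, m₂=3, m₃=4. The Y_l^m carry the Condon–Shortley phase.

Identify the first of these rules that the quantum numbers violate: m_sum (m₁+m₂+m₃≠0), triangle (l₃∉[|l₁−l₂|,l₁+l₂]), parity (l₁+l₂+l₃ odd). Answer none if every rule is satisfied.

m_sum

azimuthal sum: -4 + 3 + 4 = 3  ✗
0 ≤ 5 ≤ 12 (triangle on l)
L = 6 + 6 + 5 = 17 (odd)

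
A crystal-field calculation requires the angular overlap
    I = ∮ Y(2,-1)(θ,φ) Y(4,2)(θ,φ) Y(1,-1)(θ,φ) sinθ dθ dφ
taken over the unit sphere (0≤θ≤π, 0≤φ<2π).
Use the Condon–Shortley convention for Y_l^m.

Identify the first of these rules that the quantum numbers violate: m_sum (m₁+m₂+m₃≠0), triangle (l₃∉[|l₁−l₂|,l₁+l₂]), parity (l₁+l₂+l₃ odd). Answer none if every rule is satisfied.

Σmᵢ = 0  ✓
l₃∈[|l₁−l₂|,l₁+l₂]=[2,6], have l₃=1  ✗
Σlᵢ = 7 ⇒ odd

triangle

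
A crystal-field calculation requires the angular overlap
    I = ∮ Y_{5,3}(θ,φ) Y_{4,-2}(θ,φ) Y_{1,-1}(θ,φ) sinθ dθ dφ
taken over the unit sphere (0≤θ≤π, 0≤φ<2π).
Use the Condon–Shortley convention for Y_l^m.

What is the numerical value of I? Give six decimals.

Checks pass: Σm=0; 10 even; l₃=1∈[1,9].
(2·5+1)(2·4+1)(2·1+1) = 297
Δ: 8! 2! 0! / 11! → 1/495
sum: t=4:+1/576 = 1/576
3j²(5 4 1; 0 0 0) = Δ·Π!·Σ² = 5/99  (sign -1)
sum: t=2:+1/2880 = 1/2880
3j²(5 4 1; 3 -2 -1) = Δ·Π!·Σ² = 28/495  (sign +1)
combine: 4πI² = 297·5/99·28/495 = 28/33
take √, sign -1: I = -0.25984664

-0.259847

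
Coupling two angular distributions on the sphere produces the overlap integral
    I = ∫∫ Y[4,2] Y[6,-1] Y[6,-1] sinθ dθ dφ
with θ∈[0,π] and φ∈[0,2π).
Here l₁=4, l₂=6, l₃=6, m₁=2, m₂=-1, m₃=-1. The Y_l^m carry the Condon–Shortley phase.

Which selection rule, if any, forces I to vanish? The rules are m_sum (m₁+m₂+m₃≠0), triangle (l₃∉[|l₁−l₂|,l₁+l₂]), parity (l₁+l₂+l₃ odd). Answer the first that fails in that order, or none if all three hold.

azimuthal sum: 2 − 1 − 1 = 0  ✓
2 ≤ 6 ≤ 10 (triangle on l)  ✓
L = 4 + 6 + 6 = 16 (even)  ✓

none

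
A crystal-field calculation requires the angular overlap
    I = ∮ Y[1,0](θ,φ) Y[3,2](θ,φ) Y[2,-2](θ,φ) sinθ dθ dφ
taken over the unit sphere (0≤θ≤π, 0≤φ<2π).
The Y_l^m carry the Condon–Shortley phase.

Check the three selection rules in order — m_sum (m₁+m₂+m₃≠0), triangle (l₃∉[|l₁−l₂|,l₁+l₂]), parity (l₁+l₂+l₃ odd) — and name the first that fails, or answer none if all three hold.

Σmᵢ = 0  ✓
l₃∈[|l₁−l₂|,l₁+l₂]=[2,4], have l₃=2  ✓
Σlᵢ = 6 ⇒ even  ✓

none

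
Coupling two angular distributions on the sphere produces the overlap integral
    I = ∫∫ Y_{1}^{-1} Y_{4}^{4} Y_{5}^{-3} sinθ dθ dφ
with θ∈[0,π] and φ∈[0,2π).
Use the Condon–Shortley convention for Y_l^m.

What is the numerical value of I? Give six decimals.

m-sum 0 ✓  L=10 even ✓  3≤5≤5 ✓
Π(2lᵢ+1) = 3×9×11 = 297
triangle coeff Δ(1,4,5) = 1/495
Σ_t [0,0]: t=0:+1/576 = 1/576
(3j)²=5/99 [(1 4 5; 0 0 0)], sign=-1
Σ_t [0,0]: t=0:+1/80640 = 1/80640
(3j)²=1/495 [(1 4 5; -1 4 -3)], sign=+1
⇒ 4πI² = 1/33
I = (-1)√(1/33/(4π)) = -0.04910640

-0.049106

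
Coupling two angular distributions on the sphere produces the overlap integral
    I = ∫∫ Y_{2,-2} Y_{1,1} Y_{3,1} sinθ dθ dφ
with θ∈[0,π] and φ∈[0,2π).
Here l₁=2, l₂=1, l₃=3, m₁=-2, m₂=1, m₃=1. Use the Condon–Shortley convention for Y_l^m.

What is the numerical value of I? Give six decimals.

Checks pass: Σm=0; 6 even; l₃=3∈[1,3].
(2·2+1)(2·1+1)(2·3+1) = 105
Δ: 0! 4! 2! / 7! → 1/105
sum: t=0:+1/4 = 1/4
3j²(2 1 3; 0 0 0) = Δ·Π!·Σ² = 3/35  (sign -1)
sum: t=0:+1/48 = 1/48
3j²(2 1 3; -2 1 1) = Δ·Π!·Σ² = 1/105  (sign +1)
combine: 4πI² = 105·3/35·1/105 = 3/35
take √, sign -1: I = -0.08258890

-0.082589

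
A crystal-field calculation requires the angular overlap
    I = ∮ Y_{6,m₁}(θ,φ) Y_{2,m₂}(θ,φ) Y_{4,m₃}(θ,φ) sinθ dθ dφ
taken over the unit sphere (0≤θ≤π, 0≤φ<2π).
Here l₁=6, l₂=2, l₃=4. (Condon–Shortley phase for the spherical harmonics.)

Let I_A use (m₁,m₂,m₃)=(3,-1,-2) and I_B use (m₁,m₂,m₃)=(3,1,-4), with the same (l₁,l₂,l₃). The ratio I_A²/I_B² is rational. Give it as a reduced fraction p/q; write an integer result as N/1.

Shared (l₁,l₂,l₃)=(6,2,4): N and (l;000)² cancel in I_A²/I_B².
A: Δ = 4!·8!·0!/13! = 1/6435; Racah Σ t=1..1: t=1:−1/8640 = -1/8640; ⇒ 3j(6 2 4; 3 -1 -2)² = 28/715, sgn -1
B: Δ = 4!·8!·0!/13! = 1/6435; Racah Σ t=3..3: t=3:−1/241920 = -1/241920; ⇒ 3j(6 2 4; 3 1 -4)² = 1/715, sgn -1
I_A²/I_B² = (28/715)/(1/715) = 28/1

28/1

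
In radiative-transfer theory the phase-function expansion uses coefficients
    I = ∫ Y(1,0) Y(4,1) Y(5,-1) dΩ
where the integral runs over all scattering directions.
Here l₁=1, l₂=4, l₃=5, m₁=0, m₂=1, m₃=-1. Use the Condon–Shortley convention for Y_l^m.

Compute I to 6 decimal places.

Checks pass: Σm=0; 10 even; l₃=5∈[3,5].
(2·1+1)(2·4+1)(2·5+1) = 297
Δ: 0! 2! 8! / 11! → 1/495
sum: t=0:+1/576 = 1/576
3j²(1 4 5; 0 0 0) = Δ·Π!·Σ² = 5/99  (sign -1)
sum: t=0:+1/720 = 1/720
3j²(1 4 5; 0 1 -1) = Δ·Π!·Σ² = 8/165  (sign +1)
combine: 4πI² = 297·5/99·8/165 = 8/11
take √, sign -1: I = -0.24057125

-0.240571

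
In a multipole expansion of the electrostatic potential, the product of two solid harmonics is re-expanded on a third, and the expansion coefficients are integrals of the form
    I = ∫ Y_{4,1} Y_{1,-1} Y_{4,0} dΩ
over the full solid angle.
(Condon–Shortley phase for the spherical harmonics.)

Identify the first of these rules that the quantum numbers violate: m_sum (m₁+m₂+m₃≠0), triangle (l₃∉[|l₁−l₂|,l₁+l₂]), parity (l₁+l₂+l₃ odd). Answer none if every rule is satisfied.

parity

Σmᵢ = 0  ✓
l₃∈[|l₁−l₂|,l₁+l₂]=[3,5], have l₃=4  ✓
Σlᵢ = 9 ⇒ odd  ✗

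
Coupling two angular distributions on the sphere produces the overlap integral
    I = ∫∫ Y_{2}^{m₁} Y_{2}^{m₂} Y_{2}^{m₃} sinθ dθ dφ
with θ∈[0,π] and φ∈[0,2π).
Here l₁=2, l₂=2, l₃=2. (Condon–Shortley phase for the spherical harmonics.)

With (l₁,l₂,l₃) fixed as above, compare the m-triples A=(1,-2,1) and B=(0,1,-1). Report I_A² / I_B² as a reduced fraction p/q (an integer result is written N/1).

Same 2,2,2: normalisation and zero-m 3j drop out of the ratio.
A: Δ: 2! 2! 2! / 7! → 1/630; sum: t=0:+1/4 = 1/4; 3j²(2 2 2; 1 -2 1) = Δ·Π!·Σ² = 3/35  (sign -1)
B: Δ: 2! 2! 2! / 7! → 1/630; sum: t=1:−1/2 t=2:+1/4 = -1/4; 3j²(2 2 2; 0 1 -1) = Δ·Π!·Σ² = 1/70  (sign +1)
I_A²/I_B² = (3/35)/(1/70) = 6/1

6/1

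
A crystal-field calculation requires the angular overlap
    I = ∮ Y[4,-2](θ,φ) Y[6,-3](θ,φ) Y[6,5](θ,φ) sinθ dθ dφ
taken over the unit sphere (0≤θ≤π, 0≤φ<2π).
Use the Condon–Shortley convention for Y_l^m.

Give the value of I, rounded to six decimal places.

-0.147064

Checks pass: Σm=0; 16 even; l₃=6∈[2,10].
(2·4+1)(2·6+1)(2·6+1) = 1521
Δ: 4! 4! 8! / 17! → 1/15315300
sum: t=0:+1/829440 t=1:−1/25920 t=2:+1/9216 t=3:−1/25920 t=4:+1/829440 = 7/207360
3j²(4 6 6; 0 0 0) = Δ·Π!·Σ² = 28/2431  (sign +1)
sum: t=2:+1/483840 t=3:−1/1451520 = 1/725760
3j²(4 6 6; -2 -3 5) = Δ·Π!·Σ² = 24/1547  (sign -1)
combine: 4πI² = 1521·28/2431·24/1547 = 864/3179
take √, sign -1: I = -0.14706410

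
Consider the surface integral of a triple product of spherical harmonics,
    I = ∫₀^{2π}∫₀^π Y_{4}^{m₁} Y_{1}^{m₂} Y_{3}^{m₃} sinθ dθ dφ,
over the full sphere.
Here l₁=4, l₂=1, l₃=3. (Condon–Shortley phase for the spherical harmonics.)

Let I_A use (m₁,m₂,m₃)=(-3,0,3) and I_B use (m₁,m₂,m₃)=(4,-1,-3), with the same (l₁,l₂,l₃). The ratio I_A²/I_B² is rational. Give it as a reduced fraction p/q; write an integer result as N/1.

1/4

l's match ⇒ only the (l;m) 3-j factors differ between A and B.
A: triangle coeff Δ(4,1,3) = 1/252; Σ_t [1,1]: t=1:−1/720 = -1/720; (3j)²=1/36 [(4 1 3; -3 0 3)], sign=-1
B: triangle coeff Δ(4,1,3) = 1/252; Σ_t [0,0]: t=0:+1/1440 = 1/1440; (3j)²=1/9 [(4 1 3; 4 -1 -3)], sign=+1
I_A²/I_B² = (1/36)/(1/9) = 1/4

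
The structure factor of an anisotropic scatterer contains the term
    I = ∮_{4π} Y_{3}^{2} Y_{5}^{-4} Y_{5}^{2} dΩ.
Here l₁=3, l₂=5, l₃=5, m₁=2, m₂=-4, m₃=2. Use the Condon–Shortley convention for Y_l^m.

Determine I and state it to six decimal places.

L=13 odd ⇒ parity kills the (l;000) factor ⇒ I = 0

0.000000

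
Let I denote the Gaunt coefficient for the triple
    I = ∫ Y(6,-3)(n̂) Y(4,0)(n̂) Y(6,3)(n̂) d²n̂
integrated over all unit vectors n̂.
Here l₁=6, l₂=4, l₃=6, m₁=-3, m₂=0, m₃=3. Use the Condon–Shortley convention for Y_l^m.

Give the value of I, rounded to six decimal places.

m-sum 0 ✓  L=16 even ✓  2≤6≤10 ✓
Π(2lᵢ+1) = 13×9×13 = 1521
triangle coeff Δ(6,4,6) = 1/15315300
Σ_t [0,4]: t=0:+1/829440 t=1:−1/25920 t=2:+1/9216 t=3:−1/25920 t=4:+1/829440 = 7/207360
(3j)²=28/2431 [(6 4 6; 0 0 0)], sign=+1
Σ_t [1,4]: t=1:−1/1451520 t=2:+1/80640 t=3:−1/51840 t=4:+1/414720 = -1/193536
(3j)²=81/17017 [(6 4 6; -3 0 3)], sign=+1
⇒ 4πI² = 2916/34969
I = (+1)√(2916/34969/(4π)) = 0.08146053

0.081461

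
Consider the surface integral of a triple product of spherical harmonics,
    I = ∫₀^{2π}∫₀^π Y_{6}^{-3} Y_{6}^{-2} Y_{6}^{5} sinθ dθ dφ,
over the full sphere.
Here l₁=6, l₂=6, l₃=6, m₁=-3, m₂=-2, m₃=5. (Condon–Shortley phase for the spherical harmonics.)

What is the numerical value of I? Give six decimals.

-0.050240

Rules hold: Σm=0, L=18 even, 0≤6≤12.
N = 13·13·13 = 2197
Δ = 6!·6!·6!/19! = 1/325909584
Racah Σ t=0..6: t=0:+1/373248000 t=1:−1/1728000 t=2:+1/110592 t=3:−1/46656 t=4:+1/110592 t=5:−1/1728000 t=6:+1/373248000 = -7/1555200
⇒ 3j(6 6 6; 0 0 0)² = 400/46189, sgn -1
Racah Σ t=3..4: t=3:−1/3110400 t=4:+1/4147200 = -1/12441600
⇒ 3j(6 6 6; -3 -2 5)² = 7/4199, sgn +1
4πI² = N·(3j₀)²·(3jₘ)² = 36400/1147619
I = -1·√(0.0317178/4π) = -0.05023968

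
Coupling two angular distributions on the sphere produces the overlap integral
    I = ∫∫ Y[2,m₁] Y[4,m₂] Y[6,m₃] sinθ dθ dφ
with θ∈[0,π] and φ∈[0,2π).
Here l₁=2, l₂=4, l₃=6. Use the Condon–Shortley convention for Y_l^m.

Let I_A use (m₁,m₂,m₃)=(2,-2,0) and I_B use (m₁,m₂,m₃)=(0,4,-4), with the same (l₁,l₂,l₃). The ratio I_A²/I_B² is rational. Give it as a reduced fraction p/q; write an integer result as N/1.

1/3

Same 2,4,6: normalisation and zero-m 3j drop out of the ratio.
A: Δ: 0! 4! 8! / 13! → 1/6435; sum: t=0:+1/34560 = 1/34560; 3j²(2 4 6; 2 -2 0) = Δ·Π!·Σ² = 1/429  (sign +1)
B: Δ: 0! 4! 8! / 13! → 1/6435; sum: t=0:+1/161280 = 1/161280; 3j²(2 4 6; 0 4 -4) = Δ·Π!·Σ² = 1/143  (sign +1)
I_A²/I_B² = (1/429)/(1/143) = 1/3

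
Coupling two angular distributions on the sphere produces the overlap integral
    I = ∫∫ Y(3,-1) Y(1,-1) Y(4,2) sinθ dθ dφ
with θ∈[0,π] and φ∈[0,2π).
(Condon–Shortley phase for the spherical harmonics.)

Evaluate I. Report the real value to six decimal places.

Checks pass: Σm=0; 8 even; l₃=4∈[2,4].
(2·3+1)(2·1+1)(2·4+1) = 189
Δ: 0! 6! 2! / 9! → 1/252
sum: t=0:+1/36 = 1/36
3j²(3 1 4; 0 0 0) = Δ·Π!·Σ² = 4/63  (sign +1)
sum: t=0:+1/96 = 1/96
3j²(3 1 4; -1 -1 2) = Δ·Π!·Σ² = 5/84  (sign +1)
combine: 4πI² = 189·4/63·5/84 = 5/7
take √, sign +1: I = 0.23841361

0.238414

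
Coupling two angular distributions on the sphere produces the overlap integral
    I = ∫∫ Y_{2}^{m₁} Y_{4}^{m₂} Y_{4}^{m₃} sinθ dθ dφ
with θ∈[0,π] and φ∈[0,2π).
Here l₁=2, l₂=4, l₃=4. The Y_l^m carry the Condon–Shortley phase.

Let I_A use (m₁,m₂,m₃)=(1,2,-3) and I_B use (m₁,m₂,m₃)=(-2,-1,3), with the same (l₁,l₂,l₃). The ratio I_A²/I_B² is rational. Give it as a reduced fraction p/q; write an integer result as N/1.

25/18

Shared (l₁,l₂,l₃)=(2,4,4): N and (l;000)² cancel in I_A²/I_B².
A: Δ = 2!·2!·6!/11! = 1/13860; Racah Σ t=0..1: t=0:+1/1440 t=1:−1/240 = -1/288; ⇒ 3j(2 4 4; 1 2 -3)² = 5/132, sgn +1
B: Δ = 2!·2!·6!/11! = 1/13860; Racah Σ t=2..2: t=2:+1/480 = 1/480; ⇒ 3j(2 4 4; -2 -1 3)² = 3/110, sgn -1
I_A²/I_B² = (5/132)/(3/110) = 25/18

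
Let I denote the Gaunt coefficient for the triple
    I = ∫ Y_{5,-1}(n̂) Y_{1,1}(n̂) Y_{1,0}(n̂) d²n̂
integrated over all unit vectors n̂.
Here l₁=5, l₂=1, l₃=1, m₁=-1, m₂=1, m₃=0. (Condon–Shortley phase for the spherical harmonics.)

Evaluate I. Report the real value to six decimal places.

|5−1|≤1≤5+1 violated ⇒ I = 0

0.000000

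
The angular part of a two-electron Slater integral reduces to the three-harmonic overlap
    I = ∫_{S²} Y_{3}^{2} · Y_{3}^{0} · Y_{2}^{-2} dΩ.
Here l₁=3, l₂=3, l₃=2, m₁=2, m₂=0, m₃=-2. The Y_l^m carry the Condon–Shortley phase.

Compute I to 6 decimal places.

-0.188063

Rules hold: Σm=0, L=8 even, 0≤2≤6.
N = 7·7·5 = 245
Δ = 4!·2!·2!/9! = 1/3780
Racah Σ t=1..3: t=1:−1/24 t=2:+1/4 t=3:−1/24 = 1/6
⇒ 3j(3 3 2; 0 0 0)² = 4/105, sgn +1
Racah Σ t=1..1: t=1:−1/24 = -1/24
⇒ 3j(3 3 2; 2 0 -2)² = 1/21, sgn -1
4πI² = N·(3j₀)²·(3jₘ)² = 4/9
I = -1·√(0.444444/4π) = -0.18806319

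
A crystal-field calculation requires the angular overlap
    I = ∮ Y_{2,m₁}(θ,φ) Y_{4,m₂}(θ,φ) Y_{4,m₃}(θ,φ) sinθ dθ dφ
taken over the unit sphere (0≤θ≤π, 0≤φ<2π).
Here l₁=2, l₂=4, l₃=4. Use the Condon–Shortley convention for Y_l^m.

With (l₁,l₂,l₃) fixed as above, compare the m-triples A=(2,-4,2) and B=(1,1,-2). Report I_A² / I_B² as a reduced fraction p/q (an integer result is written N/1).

56/81

l's match ⇒ only the (l;m) 3-j factors differ between A and B.
A: triangle coeff Δ(2,4,4) = 1/13860; Σ_t [0,0]: t=0:+1/2880 = 1/2880; (3j)²=2/165 [(2 4 4; 2 -4 2)], sign=+1
B: triangle coeff Δ(2,4,4) = 1/13860; Σ_t [0,1]: t=0:+1/240 t=1:−1/96 = -1/160; (3j)²=27/1540 [(2 4 4; 1 1 -2)], sign=-1
I_A²/I_B² = (2/165)/(27/1540) = 56/81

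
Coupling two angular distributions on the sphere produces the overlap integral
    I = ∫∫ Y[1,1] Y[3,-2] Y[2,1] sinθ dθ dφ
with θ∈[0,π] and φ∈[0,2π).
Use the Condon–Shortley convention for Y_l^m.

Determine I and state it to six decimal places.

0.261169

m-sum 0 ✓  L=6 even ✓  2≤2≤4 ✓
Π(2lᵢ+1) = 3×7×5 = 105
triangle coeff Δ(1,3,2) = 1/105
Σ_t [1,1]: t=1:−1/4 = -1/4
(3j)²=3/35 [(1 3 2; 0 0 0)], sign=-1
Σ_t [0,0]: t=0:+1/12 = 1/12
(3j)²=2/21 [(1 3 2; 1 -2 1)], sign=-1
⇒ 4πI² = 6/7
I = (+1)√(6/7/(4π)) = 0.26116903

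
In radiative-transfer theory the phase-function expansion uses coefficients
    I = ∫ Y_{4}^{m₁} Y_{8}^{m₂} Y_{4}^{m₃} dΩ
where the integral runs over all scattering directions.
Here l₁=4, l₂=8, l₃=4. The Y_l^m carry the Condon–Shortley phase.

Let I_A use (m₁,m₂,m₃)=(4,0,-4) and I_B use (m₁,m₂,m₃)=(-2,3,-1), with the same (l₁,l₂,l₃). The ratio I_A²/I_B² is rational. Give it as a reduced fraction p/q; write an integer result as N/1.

1/4620

Shared (l₁,l₂,l₃)=(4,8,4): N and (l;000)² cancel in I_A²/I_B².
A: Δ = 8!·0!·8!/17! = 1/218790; Racah Σ t=0..0: t=0:+1/1625702400 = 1/1625702400; ⇒ 3j(4 8 4; 4 0 -4)² = 1/218790, sgn +1
B: Δ = 8!·0!·8!/17! = 1/218790; Racah Σ t=6..6: t=6:+1/1036800 = 1/1036800; ⇒ 3j(4 8 4; -2 3 -1)² = 14/663, sgn -1
I_A²/I_B² = (1/218790)/(14/663) = 1/4620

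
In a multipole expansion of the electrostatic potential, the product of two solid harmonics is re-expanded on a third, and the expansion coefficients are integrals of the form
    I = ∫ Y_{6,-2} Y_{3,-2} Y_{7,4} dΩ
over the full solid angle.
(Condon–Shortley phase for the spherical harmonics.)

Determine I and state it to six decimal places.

Checks pass: Σm=0; 16 even; l₃=7∈[3,9].
(2·6+1)(2·3+1)(2·7+1) = 1365
Δ: 2! 10! 4! / 17! → 1/2042040
sum: t=0:+1/207360 t=1:−1/57600 t=2:+1/207360 = -1/129600
3j²(6 3 7; 0 0 0) = Δ·Π!·Σ² = 168/12155  (sign +1)
sum: t=0:+1/967680 t=1:−1/725760 = -1/2903040
3j²(6 3 7; -2 -2 4) = Δ·Π!·Σ² = 5/3094  (sign +1)
combine: 4πI² = 1365·168/12155·5/3094 = 1260/41327
take √, sign +1: I = 0.04925648

0.049256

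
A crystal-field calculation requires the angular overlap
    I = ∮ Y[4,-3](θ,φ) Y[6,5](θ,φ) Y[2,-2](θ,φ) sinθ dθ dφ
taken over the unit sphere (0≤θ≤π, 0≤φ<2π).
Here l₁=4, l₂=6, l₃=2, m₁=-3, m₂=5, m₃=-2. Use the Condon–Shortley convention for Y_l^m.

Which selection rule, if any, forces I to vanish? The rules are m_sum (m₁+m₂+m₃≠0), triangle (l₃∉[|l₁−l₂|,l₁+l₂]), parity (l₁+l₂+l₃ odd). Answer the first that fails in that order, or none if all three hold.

none

azimuthal sum: -3 + 5 − 2 = 0  ✓
2 ≤ 2 ≤ 10 (triangle on l)  ✓
L = 4 + 6 + 2 = 12 (even)  ✓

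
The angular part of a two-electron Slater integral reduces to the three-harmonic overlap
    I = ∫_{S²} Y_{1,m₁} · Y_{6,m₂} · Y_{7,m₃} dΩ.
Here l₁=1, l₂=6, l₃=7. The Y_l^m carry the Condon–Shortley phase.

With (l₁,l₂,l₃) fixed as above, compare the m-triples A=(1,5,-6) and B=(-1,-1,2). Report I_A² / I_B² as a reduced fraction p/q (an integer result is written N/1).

13/6

Shared (l₁,l₂,l₃)=(1,6,7): N and (l;000)² cancel in I_A²/I_B².
A: Δ = 0!·2!·12!/15! = 1/1365; Racah Σ t=0..0: t=0:+1/79833600 = 1/79833600; ⇒ 3j(1 6 7; 1 5 -6)² = 2/35, sgn -1
B: Δ = 0!·2!·12!/15! = 1/1365; Racah Σ t=0..0: t=0:+1/1209600 = 1/1209600; ⇒ 3j(1 6 7; -1 -1 2)² = 12/455, sgn -1
I_A²/I_B² = (2/35)/(12/455) = 13/6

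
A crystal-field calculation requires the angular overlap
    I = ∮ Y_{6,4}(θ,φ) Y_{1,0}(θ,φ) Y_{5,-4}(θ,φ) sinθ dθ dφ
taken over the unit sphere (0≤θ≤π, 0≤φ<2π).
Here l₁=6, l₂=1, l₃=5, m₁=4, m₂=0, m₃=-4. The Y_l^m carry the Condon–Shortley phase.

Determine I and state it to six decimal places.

0.182727

Checks pass: Σm=0; 12 even; l₃=5∈[5,7].
(2·6+1)(2·1+1)(2·5+1) = 429
Δ: 2! 10! 0! / 13! → 1/858
sum: t=1:−1/14400 = -1/14400
3j²(6 1 5; 0 0 0) = Δ·Π!·Σ² = 6/143  (sign +1)
sum: t=1:−1/362880 = -1/362880
3j²(6 1 5; 4 0 -4) = Δ·Π!·Σ² = 10/429  (sign +1)
combine: 4πI² = 429·6/143·10/429 = 60/143
take √, sign +1: I = 0.18272698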